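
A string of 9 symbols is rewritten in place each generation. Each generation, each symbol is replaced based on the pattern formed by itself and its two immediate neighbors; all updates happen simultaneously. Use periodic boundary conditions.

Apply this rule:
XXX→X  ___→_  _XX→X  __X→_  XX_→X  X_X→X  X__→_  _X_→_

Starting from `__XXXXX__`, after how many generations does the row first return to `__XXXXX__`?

1

__XXXXX__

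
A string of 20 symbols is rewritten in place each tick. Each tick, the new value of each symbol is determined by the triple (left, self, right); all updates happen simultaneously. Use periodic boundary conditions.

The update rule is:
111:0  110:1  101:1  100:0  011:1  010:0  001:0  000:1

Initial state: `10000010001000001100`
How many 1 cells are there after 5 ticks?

tick 1: 00111000100011101100
tick 2: 10101010001010111101
tick 3: 11010100100101100111
tick 4: 01101000000011100100
tick 5: 01110011111010100001
count of 1: 11

11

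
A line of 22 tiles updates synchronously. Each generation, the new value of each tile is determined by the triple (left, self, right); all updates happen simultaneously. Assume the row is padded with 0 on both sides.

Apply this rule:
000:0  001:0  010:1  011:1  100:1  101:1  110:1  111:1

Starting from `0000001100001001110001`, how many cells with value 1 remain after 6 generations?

16

generation 1: 0000001110001101111001
generation 2: 0000001111001111111101
generation 3: 0000001111101111111111
generation 4: 0000001111111111111111
generation 5: 0000001111111111111111  (fixed point — unchanged through generation 6)
count of 1: 16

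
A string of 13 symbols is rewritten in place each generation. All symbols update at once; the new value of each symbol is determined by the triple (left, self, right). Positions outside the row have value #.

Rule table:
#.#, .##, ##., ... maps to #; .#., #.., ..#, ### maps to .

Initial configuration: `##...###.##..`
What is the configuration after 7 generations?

.####.#....##

generation 1: .#.#.#.####..
generation 2: #.#.#.##..#..
generation 3: ##.#.###.....
generation 4: .##.##.#.###.
generation 5: #######.##.##
generation 6: ......######.
generation 7: .####.#....##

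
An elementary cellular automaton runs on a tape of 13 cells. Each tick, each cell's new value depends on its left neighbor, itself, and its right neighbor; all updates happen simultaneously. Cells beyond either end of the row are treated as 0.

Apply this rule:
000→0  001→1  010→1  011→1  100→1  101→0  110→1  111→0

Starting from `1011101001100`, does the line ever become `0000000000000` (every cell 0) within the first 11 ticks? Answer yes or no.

1010101111110
1010101000011
1010101100111
1010101111101
1010101000101
1010101101101
1010101101101  (fixed point — unchanged through tick 11)
tick 11 is 1010101101101, still not uniform 0

no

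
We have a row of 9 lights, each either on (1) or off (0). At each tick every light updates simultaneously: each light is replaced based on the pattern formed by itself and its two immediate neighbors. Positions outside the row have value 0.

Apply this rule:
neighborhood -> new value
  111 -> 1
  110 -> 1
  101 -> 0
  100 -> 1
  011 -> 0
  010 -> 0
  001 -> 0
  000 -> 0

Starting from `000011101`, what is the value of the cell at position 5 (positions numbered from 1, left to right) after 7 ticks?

0

tick 1: 000001100
tick 2: 000000110
tick 3: 000000011
tick 4: 000000001
tick 5: 000000000
tick 6: 000000000  (fixed point — unchanged through tick 7)
position 5 holds 0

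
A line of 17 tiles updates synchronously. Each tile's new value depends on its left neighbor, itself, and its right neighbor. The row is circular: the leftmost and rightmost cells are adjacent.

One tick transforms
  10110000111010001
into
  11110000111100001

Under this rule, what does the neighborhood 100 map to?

At position 4 the neighborhood is 100; the next row has 0 there.

0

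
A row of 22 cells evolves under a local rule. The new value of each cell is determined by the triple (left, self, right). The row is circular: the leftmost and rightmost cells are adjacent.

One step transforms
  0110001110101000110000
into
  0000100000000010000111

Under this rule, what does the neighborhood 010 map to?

At position 10 the neighborhood is 010; the next row has 0 there.

0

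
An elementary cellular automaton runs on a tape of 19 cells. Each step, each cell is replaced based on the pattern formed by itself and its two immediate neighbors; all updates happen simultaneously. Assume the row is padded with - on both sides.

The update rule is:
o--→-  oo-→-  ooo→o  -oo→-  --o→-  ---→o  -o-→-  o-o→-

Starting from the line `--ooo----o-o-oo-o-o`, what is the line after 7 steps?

------oooooo----ooo

step 1: o--o--oo-----------
step 2: ---------oooooooooo
step 3: oooooooo--oooooooo-
step 4: -oooooo----oooooo--
step 5: --oooo--oo--oooo--o
step 6: o--oo--------oo----
step 7: ------oooooo----ooo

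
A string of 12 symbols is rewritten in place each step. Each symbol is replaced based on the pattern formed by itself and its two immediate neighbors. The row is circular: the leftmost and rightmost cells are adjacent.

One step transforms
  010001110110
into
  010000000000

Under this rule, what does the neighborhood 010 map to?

1

At position 1 the neighborhood is 010; the next row has 1 there.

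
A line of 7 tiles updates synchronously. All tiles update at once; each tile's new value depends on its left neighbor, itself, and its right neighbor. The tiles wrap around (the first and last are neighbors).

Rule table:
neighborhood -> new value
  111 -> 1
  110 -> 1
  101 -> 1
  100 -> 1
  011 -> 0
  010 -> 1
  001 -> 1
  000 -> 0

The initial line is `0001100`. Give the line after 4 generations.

1101110

0010110
0111011
1011101
1101110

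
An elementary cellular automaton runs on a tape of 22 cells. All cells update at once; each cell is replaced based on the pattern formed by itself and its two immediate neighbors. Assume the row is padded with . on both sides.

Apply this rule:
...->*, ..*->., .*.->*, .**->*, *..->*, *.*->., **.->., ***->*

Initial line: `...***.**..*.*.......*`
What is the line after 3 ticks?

**.**..*.*.*.*******.*
*..*.*.*.*.*.******..*
**.*.*.*.*.*.*****.*.*

**.*.*.*.*.*.*****.*.*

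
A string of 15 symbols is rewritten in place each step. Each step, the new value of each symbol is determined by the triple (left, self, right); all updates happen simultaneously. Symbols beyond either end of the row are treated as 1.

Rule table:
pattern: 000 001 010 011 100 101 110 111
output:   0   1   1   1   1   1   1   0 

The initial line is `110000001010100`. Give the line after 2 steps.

111100110000000

011000011111111
111100110000000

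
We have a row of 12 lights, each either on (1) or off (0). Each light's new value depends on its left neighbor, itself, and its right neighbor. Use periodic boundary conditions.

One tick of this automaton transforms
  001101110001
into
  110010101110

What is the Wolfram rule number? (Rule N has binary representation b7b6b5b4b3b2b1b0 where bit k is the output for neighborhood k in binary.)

position 6: 111 → 1  (bit 7 = 1)
position 3: 110 → 0  (bit 6 = 0)
position 4: 101 → 1  (bit 5 = 1)
position 0: 100 → 1  (bit 4 = 1)
position 2: 011 → 0  (bit 3 = 0)
position 11: 010 → 0  (bit 2 = 0)
position 1: 001 → 1  (bit 1 = 1)
position 9: 000 → 1  (bit 0 = 1)
bits b7..b0 = 10110011 = 179

179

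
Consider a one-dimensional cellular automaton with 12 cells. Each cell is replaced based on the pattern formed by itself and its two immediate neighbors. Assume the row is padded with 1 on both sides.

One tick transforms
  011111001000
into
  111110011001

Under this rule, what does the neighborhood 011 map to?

At position 1 the neighborhood is 011; the next row has 1 there.

1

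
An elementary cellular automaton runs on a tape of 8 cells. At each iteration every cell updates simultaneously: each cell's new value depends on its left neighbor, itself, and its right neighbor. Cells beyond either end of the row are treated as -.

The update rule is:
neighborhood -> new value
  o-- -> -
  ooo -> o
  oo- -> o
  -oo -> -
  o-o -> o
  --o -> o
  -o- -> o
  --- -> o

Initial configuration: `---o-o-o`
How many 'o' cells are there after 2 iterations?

7

oooooooo
-ooooooo
count of o: 7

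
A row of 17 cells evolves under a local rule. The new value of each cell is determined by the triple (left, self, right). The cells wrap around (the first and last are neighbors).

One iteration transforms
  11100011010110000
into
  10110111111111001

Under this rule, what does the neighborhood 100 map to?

1

At position 3 the neighborhood is 100; the next row has 1 there.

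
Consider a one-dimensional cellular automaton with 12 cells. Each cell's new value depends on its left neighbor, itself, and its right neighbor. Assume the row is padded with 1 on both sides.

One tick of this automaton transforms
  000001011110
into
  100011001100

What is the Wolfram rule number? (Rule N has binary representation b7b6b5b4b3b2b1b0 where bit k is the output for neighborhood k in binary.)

position 8: 111 → 1  (bit 7 = 1)
position 10: 110 → 0  (bit 6 = 0)
position 6: 101 → 0  (bit 5 = 0)
position 0: 100 → 1  (bit 4 = 1)
position 7: 011 → 0  (bit 3 = 0)
position 5: 010 → 1  (bit 2 = 1)
position 4: 001 → 1  (bit 1 = 1)
position 1: 000 → 0  (bit 0 = 0)
bits b7..b0 = 10010110 = 150

150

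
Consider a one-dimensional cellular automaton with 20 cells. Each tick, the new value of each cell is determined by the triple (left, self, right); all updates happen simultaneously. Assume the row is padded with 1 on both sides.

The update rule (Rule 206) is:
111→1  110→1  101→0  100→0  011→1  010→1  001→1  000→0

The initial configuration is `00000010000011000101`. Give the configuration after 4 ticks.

00111110111111011101

00000110000111001101
00001110001111011101
00011110011111011101
00111110111111011101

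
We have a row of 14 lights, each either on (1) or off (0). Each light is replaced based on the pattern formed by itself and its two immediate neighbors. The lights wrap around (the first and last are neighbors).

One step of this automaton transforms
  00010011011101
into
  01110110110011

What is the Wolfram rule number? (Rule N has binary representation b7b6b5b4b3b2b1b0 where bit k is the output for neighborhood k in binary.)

position 10: 111 → 0  (bit 7 = 0)
position 7: 110 → 0  (bit 6 = 0)
position 8: 101 → 1  (bit 5 = 1)
position 0: 100 → 0  (bit 4 = 0)
position 6: 011 → 1  (bit 3 = 1)
position 3: 010 → 1  (bit 2 = 1)
position 2: 001 → 1  (bit 1 = 1)
position 1: 000 → 1  (bit 0 = 1)
bits b7..b0 = 00101111 = 47

47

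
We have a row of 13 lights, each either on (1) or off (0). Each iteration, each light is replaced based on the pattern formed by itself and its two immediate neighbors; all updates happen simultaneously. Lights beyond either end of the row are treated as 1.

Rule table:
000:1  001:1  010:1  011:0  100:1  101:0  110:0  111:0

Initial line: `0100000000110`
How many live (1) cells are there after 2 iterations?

iteration 1: 0111111111000
iteration 2: 0000000000111
count of 1: 3

3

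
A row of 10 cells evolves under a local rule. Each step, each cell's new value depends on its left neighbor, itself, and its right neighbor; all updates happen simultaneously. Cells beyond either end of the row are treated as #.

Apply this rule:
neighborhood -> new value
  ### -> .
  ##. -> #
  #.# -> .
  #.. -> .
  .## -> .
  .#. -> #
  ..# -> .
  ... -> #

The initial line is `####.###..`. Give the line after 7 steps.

.#.#.#.#..

...#...#..
.#.#.#.#..
.#.#.#.#..  (fixed point — unchanged through step 7)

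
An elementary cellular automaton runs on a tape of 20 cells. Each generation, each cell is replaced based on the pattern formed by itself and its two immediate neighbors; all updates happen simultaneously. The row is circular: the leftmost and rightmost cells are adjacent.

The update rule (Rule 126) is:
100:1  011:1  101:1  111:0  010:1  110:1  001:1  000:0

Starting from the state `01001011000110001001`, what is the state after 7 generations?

10011001111111111001

11111111101111011111
00000000111001110000
00000001101111011000
00000011111001111100
00000110001111000110
00001111011001101111
10011001111111111001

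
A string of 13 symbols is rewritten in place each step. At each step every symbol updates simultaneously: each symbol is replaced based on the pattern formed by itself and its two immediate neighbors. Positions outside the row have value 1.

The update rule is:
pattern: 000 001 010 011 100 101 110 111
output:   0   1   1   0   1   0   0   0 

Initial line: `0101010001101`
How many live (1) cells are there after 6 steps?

4

step 1: 0101011010000
step 2: 0101000011001
step 3: 0101100100110
step 4: 0100011111000
step 5: 0110100000101
step 6: 0000110001100
count of 1: 4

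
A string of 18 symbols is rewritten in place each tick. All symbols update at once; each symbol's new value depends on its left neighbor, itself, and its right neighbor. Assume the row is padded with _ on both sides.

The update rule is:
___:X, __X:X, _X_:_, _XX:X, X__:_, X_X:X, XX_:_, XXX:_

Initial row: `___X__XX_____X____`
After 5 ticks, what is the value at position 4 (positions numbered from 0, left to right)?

X

XXX__XX__XXXX__XXX
X___XX__XX____XX__
__XXX__XX__XXXX__X
XXX___XX__XX____X_
X___XXX__XX__XXX__
position 4 holds X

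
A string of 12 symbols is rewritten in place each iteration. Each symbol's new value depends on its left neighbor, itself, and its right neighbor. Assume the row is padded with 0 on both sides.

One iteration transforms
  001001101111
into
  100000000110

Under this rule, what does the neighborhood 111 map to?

At position 9 the neighborhood is 111; the next row has 1 there.

1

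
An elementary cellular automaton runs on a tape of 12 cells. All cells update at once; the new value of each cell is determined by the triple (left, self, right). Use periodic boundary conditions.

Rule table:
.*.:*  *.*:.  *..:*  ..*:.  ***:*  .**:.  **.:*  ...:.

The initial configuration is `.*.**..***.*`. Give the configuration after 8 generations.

.*..**..**.*
.**..**..*.*
..**..**.*.*
*..**..*.*.*
**..**.*.*..
.**..*.*.**.
..**.*.*..**
*..*.*.**..*

*..*.*.**..*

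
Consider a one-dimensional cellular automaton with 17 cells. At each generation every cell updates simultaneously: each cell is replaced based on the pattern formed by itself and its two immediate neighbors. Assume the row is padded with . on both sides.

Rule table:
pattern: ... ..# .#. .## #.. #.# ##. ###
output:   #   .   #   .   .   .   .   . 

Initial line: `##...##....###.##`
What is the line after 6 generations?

...#....##.......
##.#.##....######
...#....##.......  (repeats generation 1; period 2)
generation 6: ##.#.##....######

##.#.##....######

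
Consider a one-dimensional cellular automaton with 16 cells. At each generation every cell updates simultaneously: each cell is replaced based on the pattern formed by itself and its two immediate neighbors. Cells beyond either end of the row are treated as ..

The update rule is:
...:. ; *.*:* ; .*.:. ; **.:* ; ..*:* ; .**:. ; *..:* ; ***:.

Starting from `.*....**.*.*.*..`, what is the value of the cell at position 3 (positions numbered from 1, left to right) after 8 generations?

*.*..*.**.*.*.*.
.*.**.*.**.*.*.*
*.*.**.*.**.*.*.
.*.*.**.*.**.*.*
*.*.*.**.*.**.*.
.*.*.*.**.*.**.*
*.*.*.*.**.*.**.
.*.*.*.*.**.*.**
position 3 holds .

.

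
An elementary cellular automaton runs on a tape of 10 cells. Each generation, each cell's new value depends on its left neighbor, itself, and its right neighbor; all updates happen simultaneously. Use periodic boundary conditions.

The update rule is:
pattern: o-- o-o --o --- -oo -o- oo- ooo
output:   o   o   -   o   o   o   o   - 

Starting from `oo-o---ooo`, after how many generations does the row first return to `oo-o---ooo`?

5

generation 1: -ooooo-o--
generation 2: -o---ooooo
generation 3: oooo-o---o
generation 4: ---ooooo-o
generation 5: oo-o---ooo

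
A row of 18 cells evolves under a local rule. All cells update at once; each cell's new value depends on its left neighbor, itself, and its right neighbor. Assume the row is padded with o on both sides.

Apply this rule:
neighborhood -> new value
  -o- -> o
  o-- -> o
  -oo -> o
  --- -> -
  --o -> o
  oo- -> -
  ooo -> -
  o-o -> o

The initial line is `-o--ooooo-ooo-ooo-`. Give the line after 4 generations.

-o-oo----oo-ooo-oo

ooooo----oo--oo--o
-----o--oo-ooo-ooo
o---ooooo-oo--oo--
-o-oo----oo-ooo-oo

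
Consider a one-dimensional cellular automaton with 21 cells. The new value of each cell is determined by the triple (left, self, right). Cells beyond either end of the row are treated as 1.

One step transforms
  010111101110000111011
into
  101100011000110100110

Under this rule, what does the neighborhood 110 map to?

At position 6 the neighborhood is 110; the next row has 0 there.

0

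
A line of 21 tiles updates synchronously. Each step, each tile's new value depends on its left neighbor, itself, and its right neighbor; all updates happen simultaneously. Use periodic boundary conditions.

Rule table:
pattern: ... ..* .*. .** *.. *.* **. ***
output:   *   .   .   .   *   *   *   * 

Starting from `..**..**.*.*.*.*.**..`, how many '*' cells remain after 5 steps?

*..**..**.*.*.*.*.***
**..**..**.*.*.*.*.**
***..**..**.*.*.*.*.*
****..**..**.*.*.*.*.
.****..**..**.*.*.*.*
count of *: 12

12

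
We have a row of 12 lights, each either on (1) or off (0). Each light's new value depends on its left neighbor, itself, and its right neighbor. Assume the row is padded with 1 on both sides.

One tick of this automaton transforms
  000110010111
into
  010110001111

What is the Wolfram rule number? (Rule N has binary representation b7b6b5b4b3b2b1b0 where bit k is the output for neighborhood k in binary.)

position 10: 111 → 1  (bit 7 = 1)
position 4: 110 → 1  (bit 6 = 1)
position 8: 101 → 1  (bit 5 = 1)
position 0: 100 → 0  (bit 4 = 0)
position 3: 011 → 1  (bit 3 = 1)
position 7: 010 → 0  (bit 2 = 0)
position 2: 001 → 0  (bit 1 = 0)
position 1: 000 → 1  (bit 0 = 1)
bits b7..b0 = 11101001 = 233

233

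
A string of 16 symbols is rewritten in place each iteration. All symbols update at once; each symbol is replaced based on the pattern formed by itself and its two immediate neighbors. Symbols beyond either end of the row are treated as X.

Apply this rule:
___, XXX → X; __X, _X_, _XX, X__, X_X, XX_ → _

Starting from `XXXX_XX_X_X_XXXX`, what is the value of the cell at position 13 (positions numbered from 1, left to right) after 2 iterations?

_

XXX__________XXX
XX__XXXXXXXX__XX
position 13 holds _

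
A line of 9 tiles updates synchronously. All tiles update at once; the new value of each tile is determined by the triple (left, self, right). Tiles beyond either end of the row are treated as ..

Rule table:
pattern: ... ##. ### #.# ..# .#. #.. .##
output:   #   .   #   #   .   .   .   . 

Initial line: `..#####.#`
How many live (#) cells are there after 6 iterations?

6

#..###.#.
....#.#..
###..#..#
.#.......
...######
##..####.
count of #: 6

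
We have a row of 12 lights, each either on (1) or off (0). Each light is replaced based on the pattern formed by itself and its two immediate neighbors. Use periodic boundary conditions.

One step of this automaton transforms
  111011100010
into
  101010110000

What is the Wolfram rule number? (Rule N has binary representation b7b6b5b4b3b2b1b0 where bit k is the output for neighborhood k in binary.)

88

position 1: 111 → 0  (bit 7 = 0)
position 2: 110 → 1  (bit 6 = 1)
position 3: 101 → 0  (bit 5 = 0)
position 7: 100 → 1  (bit 4 = 1)
position 0: 011 → 1  (bit 3 = 1)
position 10: 010 → 0  (bit 2 = 0)
position 9: 001 → 0  (bit 1 = 0)
position 8: 000 → 0  (bit 0 = 0)
bits b7..b0 = 01011000 = 88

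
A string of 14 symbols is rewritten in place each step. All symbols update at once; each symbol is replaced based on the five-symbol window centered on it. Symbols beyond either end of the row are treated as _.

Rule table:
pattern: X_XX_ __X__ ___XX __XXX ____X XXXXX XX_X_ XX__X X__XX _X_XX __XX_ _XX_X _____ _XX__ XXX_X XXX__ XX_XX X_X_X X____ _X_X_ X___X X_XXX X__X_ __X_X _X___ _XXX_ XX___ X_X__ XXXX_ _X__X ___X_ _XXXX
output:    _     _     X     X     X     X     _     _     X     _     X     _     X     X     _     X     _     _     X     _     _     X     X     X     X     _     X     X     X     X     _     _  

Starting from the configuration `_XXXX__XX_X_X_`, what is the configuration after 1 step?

XX_XX_XX____XX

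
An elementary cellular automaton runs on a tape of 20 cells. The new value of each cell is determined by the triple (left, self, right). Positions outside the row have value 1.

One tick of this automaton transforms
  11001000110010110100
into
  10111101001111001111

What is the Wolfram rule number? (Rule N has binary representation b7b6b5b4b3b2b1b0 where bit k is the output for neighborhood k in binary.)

position 0: 111 → 1  (bit 7 = 1)
position 1: 110 → 0  (bit 6 = 0)
position 13: 101 → 1  (bit 5 = 1)
position 2: 100 → 1  (bit 4 = 1)
position 8: 011 → 0  (bit 3 = 0)
position 4: 010 → 1  (bit 2 = 1)
position 3: 001 → 1  (bit 1 = 1)
position 6: 000 → 0  (bit 0 = 0)
bits b7..b0 = 10110110 = 182

182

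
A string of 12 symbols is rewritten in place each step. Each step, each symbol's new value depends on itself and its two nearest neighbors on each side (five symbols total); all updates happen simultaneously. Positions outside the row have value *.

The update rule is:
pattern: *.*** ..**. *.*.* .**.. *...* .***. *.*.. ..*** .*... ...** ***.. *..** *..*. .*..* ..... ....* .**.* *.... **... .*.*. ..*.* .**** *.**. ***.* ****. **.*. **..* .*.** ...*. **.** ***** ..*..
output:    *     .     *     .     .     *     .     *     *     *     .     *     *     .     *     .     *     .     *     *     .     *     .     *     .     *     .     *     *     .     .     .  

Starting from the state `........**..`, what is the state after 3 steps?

*.****.*...*
*.**.**.*.**
*..*..******

*..*..******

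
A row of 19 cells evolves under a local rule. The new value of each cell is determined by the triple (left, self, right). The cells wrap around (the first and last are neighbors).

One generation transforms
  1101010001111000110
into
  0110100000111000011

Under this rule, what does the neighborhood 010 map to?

At position 3 the neighborhood is 010; the next row has 0 there.

0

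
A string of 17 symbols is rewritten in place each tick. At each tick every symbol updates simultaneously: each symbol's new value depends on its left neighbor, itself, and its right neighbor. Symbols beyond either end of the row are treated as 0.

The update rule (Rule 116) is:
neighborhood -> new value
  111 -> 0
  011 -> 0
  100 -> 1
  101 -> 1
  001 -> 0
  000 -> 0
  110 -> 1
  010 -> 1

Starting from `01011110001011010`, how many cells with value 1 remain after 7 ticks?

01100011001101111
00110001100110001
00011000110011001
00001100011001101
00000110001100111
00000011000110001
00000001100011001
count of 1: 5

5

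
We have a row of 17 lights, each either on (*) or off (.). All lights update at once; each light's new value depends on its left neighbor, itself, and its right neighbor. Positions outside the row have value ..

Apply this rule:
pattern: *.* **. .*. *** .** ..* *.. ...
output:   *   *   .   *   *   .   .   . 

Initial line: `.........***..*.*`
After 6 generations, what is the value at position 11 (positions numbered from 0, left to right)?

.........***...*.
.........***.....
.........***.....  (fixed point — unchanged through generation 6)
position 11 holds *

*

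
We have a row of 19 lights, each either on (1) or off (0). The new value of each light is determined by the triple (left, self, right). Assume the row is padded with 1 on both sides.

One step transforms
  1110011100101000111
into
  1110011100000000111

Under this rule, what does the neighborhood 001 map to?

0

At position 4 the neighborhood is 001; the next row has 0 there.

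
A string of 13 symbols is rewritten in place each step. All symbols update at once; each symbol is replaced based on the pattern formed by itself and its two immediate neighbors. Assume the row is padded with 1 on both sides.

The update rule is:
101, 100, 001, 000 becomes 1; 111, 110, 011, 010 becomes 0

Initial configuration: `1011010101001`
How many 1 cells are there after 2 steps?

0100101010110
1011010101001
count of 1: 7

7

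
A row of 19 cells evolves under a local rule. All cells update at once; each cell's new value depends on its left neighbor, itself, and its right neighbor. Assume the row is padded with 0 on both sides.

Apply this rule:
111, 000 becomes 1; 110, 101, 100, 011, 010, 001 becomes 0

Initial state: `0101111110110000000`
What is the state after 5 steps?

0000111100000111111
1110011001110011110
0100000000100001100
0001111110001100001
1100111100100001100

1100111100100001100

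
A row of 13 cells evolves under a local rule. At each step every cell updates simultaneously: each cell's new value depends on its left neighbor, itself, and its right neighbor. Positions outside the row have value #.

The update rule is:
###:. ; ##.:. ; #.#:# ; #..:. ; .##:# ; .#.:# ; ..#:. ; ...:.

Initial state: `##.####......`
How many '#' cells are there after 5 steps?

1

step 1: ..##.........
step 2: ..#..........
step 3: ..#..........  (fixed point — unchanged through step 5)
count of #: 1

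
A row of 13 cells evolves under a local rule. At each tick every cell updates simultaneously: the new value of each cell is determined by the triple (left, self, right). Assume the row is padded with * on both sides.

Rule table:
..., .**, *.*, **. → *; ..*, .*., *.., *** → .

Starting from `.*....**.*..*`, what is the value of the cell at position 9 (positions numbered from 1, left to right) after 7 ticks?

*..**.***...*
*..****.*.*.*
*..*..**.*.**
*.....***.**.
*.***.*.*****
***.**.**....
..*******.**.
position 9 holds *

*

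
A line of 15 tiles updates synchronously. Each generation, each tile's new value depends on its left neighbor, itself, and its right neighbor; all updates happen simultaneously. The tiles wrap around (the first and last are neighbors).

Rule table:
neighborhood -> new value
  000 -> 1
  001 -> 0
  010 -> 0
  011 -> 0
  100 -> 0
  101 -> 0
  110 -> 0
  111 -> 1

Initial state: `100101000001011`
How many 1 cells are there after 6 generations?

7

generation 1: 000000011100001
generation 2: 011111001001100
generation 3: 001110000000001
generation 4: 000100111111100
generation 5: 110000011111001
generation 6: 100111001110000
count of 1: 7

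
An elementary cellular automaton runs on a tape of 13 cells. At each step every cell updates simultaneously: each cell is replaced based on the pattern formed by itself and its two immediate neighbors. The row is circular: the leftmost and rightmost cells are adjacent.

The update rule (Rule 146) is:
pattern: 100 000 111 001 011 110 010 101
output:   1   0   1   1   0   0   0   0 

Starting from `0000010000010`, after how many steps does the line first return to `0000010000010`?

14

0000101000101
1001000101000
0110101000101
0000000101000
0000001000100
0000010101010
0000100000001
1001010000010
0110001000100
1001010101010
0110000000000
1001000000000
0110100000001
0000010000010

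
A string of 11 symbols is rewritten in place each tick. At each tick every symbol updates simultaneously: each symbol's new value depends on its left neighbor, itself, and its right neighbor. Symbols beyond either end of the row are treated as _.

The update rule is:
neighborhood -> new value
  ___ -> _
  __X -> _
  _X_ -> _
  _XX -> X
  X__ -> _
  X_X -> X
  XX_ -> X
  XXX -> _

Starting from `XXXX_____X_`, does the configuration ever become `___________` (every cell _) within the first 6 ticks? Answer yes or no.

tick 1: X__X_______
tick 2: ___________
all cells are _ at tick 2

yes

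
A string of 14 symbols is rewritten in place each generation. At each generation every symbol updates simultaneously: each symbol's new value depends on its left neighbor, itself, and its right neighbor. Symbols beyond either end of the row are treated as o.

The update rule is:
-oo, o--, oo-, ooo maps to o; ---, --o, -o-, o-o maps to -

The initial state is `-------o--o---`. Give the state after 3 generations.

ooo-------o---

o-------o--o--
oo-------o--o-
ooo-------o---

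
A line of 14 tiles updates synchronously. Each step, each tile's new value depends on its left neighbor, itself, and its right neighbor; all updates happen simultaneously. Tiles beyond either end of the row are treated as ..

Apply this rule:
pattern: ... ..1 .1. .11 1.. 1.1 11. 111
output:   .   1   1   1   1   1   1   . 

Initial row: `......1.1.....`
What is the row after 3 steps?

.....11111....
....11...11...
...1111.1111..

...1111.1111..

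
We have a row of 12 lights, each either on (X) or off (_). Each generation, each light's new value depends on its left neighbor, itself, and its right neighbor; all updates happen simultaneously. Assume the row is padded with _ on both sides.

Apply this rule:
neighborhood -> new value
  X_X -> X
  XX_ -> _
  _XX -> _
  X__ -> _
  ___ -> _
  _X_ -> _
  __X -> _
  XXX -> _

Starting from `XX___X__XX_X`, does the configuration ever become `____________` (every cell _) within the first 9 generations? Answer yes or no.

__________X_
____________
all cells are _ at generation 2

yes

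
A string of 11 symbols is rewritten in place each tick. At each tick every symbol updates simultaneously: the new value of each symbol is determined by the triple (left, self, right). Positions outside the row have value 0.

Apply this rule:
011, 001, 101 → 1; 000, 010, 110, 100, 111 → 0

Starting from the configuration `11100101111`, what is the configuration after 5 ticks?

tick 1: 10001011000
tick 2: 00010110000
tick 3: 00101100000
tick 4: 01011000000
tick 5: 10110000000

10110000000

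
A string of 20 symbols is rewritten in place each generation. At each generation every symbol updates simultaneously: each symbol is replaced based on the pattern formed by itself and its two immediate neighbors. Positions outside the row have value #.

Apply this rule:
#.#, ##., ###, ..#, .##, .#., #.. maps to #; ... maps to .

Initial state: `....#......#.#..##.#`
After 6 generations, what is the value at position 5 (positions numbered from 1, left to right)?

#

generation 1: #..###....##########
generation 2: #######..###########
generation 3: ####################
generation 4: ####################  (fixed point — unchanged through generation 6)
position 5 holds #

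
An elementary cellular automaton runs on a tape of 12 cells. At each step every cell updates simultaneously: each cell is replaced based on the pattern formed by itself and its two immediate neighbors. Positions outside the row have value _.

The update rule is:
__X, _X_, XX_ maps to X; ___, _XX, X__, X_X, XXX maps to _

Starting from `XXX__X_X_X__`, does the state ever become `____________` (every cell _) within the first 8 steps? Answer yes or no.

no

__X_XX_X_X__
_XX__X_X_X__
X_X_XX_X_X__
X_X__X_X_X__
X_X_XX_X_X__  (repeats step 3; period 2)
step 8: X_X__X_X_X__
step 8 is X_X__X_X_X__, still not uniform _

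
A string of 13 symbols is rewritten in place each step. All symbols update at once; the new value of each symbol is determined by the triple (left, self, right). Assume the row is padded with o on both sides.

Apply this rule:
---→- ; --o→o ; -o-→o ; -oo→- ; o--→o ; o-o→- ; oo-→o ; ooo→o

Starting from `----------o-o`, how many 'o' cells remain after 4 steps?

step 1: o--------oo--
step 2: oo------o-ooo
step 3: ooo----oo--oo
step 4: oooo--o-ooo-o
count of o: 9

9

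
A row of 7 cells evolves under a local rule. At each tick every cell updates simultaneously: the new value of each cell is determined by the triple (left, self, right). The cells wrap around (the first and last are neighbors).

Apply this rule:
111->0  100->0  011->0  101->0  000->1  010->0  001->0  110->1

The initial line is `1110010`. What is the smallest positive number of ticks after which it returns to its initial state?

5

0010000
1000111
1010000
0000110
1110010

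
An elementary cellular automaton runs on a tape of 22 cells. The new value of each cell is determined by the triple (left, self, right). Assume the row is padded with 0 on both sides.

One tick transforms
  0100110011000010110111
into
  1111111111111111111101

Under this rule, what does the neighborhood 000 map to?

1

At position 11 the neighborhood is 000; the next row has 1 there.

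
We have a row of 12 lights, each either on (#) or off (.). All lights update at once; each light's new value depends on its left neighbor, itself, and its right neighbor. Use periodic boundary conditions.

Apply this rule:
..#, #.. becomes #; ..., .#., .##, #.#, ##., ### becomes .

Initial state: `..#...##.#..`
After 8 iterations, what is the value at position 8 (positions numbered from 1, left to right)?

.#.#.#....#.
#.....#..#.#
.#...#.##...
#.#.#....#..
.....#..#.##
#...#.##....
.#.#....#..#
....#..#.##.
position 8 holds #

#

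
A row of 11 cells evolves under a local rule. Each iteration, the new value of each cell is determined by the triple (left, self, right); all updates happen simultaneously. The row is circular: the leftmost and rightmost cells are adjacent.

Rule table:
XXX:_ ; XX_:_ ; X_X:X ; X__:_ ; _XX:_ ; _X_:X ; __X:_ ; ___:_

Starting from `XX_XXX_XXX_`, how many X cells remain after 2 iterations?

__X___X___X
__X___X___X
count of X: 3

3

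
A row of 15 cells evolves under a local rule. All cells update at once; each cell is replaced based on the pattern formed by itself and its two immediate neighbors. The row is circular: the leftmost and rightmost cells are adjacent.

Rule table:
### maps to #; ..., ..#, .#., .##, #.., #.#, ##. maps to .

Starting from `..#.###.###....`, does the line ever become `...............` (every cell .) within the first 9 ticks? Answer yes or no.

.....#...#.....
...............
all cells are . at tick 2

yes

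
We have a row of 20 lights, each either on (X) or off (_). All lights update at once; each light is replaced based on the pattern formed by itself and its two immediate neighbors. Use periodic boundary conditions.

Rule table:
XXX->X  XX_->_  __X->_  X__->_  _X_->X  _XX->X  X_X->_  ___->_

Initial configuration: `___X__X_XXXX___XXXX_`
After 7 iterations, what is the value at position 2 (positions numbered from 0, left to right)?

___X__X_XXX____XXX__
___X__X_XX_____XX___
___X__X_X______X____
___X__X_X______X____  (fixed point — unchanged through iteration 7)
position 2 holds _

_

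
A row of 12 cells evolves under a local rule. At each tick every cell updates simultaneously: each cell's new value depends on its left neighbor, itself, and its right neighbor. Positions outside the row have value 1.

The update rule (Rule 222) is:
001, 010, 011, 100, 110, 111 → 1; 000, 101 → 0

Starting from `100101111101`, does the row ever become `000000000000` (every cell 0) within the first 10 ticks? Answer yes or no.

111101111101
111101111101  (fixed point — unchanged through tick 10)
tick 10 is 111101111101, still not uniform 0

no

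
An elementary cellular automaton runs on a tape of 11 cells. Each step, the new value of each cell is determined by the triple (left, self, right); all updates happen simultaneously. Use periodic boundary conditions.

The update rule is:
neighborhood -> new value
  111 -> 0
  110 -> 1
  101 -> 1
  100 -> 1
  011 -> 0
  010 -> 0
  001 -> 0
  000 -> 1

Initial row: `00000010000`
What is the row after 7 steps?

step 1: 11111001111
step 2: 00001100000
step 3: 11100111111
step 4: 00110000000
step 5: 10011111111
step 6: 11000000000
step 7: 01111111110

01111111110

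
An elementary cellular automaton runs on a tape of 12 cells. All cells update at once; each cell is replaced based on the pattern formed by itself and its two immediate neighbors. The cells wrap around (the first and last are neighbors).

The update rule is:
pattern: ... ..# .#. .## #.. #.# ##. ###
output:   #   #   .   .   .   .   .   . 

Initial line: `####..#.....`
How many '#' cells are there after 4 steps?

step 1: .....#..####
step 2: .####..#....
step 3: #.....#..###
step 4: ..####..#...
count of #: 5

5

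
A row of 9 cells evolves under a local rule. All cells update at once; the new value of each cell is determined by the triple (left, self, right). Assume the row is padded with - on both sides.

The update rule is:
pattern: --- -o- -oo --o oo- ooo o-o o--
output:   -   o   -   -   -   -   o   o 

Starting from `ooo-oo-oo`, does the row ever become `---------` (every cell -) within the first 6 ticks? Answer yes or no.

yes

---o--o--
---oo-oo-
-----o--o
-----oo-o
-------oo
---------
all cells are - at tick 6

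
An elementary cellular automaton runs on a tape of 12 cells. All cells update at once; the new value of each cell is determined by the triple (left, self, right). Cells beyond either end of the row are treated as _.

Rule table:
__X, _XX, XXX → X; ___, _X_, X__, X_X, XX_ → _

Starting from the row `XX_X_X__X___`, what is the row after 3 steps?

_____X______

step 1: X______X____
step 2: ______X_____
step 3: _____X______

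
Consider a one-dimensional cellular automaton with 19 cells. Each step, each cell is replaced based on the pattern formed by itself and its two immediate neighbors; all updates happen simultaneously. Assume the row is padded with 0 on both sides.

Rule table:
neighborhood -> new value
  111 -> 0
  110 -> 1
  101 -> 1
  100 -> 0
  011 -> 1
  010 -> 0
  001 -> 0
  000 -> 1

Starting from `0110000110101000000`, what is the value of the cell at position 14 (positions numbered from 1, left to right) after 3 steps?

step 1: 0110110111010011111
step 2: 0111111101100010001
step 3: 0100000111101000100
position 14 holds 0

0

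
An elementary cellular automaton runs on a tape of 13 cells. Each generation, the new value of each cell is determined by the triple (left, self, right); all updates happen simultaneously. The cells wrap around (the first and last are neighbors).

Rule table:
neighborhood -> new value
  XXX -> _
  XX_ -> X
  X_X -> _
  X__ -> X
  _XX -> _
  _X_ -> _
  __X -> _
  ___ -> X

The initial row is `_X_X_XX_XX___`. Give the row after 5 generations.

__XX__XXX____

generation 1: ______X__XXXX
generation 2: XXXXX__X____X
generation 3: ____XX__XXX__
generation 4: XXX__XX___XXX
generation 5: __XX__XXX____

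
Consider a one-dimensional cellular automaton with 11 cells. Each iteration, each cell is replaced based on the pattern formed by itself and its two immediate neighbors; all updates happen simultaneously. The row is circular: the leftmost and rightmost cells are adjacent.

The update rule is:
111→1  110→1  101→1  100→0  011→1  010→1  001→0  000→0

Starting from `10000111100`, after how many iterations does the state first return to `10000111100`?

1

iteration 1: 10000111100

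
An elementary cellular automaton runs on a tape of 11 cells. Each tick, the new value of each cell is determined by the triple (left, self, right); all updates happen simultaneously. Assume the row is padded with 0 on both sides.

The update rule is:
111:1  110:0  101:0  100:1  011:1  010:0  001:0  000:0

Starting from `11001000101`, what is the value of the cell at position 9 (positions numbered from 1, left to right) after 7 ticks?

tick 1: 10100100000
tick 2: 00010010000
tick 3: 00001001000
tick 4: 00000100100
tick 5: 00000010010
tick 6: 00000001001
tick 7: 00000000100
position 9 holds 1

1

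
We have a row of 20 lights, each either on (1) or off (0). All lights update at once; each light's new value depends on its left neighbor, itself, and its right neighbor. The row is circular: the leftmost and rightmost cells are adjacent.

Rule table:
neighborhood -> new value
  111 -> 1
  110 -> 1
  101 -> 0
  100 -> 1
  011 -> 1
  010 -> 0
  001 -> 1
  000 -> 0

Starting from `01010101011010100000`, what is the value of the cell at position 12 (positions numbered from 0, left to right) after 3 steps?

1

10000000011000010000
01000000111100101001
00100001111111000110
position 12 holds 1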